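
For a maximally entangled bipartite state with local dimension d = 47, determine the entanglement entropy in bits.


For a maximally entangled state in d x d:
S = log2(d) = log2(47)
= 5.5546

5.5546


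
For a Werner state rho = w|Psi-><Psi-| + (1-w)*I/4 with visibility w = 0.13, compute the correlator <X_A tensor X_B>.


|Psi-> = (|01> - |10>)/sqrt(2)
For the pure Bell state, <X_A X_B> = -1 (Bell-state Pauli correlator).
The maximally-mixed part I/4 has tr(I/4 * P tensor P) = 0 for any traceless Pauli P.
So <X_A X_B>_rho = w * (-1) + (1 - w) * 0
= 0.13 * (-1)
= -0.1300

-0.1300


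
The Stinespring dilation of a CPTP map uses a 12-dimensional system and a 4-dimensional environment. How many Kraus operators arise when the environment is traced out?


Tracing out the environment in an orthonormal basis {|i>_E} gives Kraus operators K_i = <i|_E U |0>_E.
Number of Kraus operators = dim(H_env) = d_env
= 4

4


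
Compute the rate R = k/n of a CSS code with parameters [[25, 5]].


Code rate R = k/n
= 5/25
= 0.2000

0.2000


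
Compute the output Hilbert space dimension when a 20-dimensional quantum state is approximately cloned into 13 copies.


Output space = H^(tensor 13) where dim(H) = 20
dim = 20^13
= 400 (after 2 factors)
= 8000 (after 3 factors)
= 160000 (after 4 factors)
= 3200000 (after 5 factors)
= 64000000 (after 6 factors)
= 1280000000 (after 7 factors)
= 25600000000 (after 8 factors)
= 512000000000 (after 9 factors)
= 10240000000000 (after 10 factors)
= 204800000000000 (after 11 factors)
= 4096000000000000 (after 12 factors)
= 81920000000000000 (after 13 factors)
= 81920000000000000

81920000000000000


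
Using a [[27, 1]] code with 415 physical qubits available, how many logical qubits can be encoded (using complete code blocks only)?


Each code block uses 27 physical qubits for 1 logical qubit(s).
Number of complete blocks = floor(415 / 27) = 15
Logical qubits = 15 * 1
= 15

15


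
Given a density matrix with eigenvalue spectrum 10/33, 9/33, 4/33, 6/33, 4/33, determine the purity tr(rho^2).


tr(rho^2) = sum of eigenvalues squared
= (10/33)^2 + (9/33)^2 + (4/33)^2 + (6/33)^2 + (4/33)^2
= (100 + 81 + 16 + 36 + 16) / 1089
= 249/1089
= 0.2287

0.2287


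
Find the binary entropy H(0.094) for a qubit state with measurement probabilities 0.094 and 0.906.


S = -p*log2(p) - (1-p)*log2(1-p)
p = 0.0940, 1-p = 0.9060
= -0.0940 * log2(0.0940) - 0.9060 * log2(0.9060)
= -(-0.3207) - (-0.1290)
= 0.4497

0.4497


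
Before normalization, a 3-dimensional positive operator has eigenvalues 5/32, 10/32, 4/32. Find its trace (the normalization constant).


tr(M) = sum of eigenvalues
= 5/32 + 10/32 + 4/32
= 19/32
= 0.5938

0.5938


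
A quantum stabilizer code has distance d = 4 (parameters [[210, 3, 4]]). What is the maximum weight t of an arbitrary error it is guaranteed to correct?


Code parameters: [[210, 3, 4]], distance d = 4.
Number of correctable errors = floor((d-1)/2)
= floor((4 - 1)/2)
= floor(3/2)
= 1

1


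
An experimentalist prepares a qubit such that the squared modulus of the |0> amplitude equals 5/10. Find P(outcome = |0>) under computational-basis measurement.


|alpha|^2 = 5/10 = 0.5000
|beta|^2 = 1 - 5/10 = 5/10 = 0.5000
P(|0>) = |alpha|^2 = 0.5000

0.5000


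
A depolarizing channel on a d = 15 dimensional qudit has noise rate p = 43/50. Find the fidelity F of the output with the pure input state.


F = (1-p) + p/d
= (1 - 0.8600) + 0.8600/15
= 0.1400 + 0.0573
= 0.1973

0.1973


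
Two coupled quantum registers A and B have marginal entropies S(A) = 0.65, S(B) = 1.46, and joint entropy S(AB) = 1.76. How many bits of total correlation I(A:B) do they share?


I(A:B) = S(A) + S(B) - S(AB)
= 0.65 + 1.46 - 1.76
= 0.3500

0.3500


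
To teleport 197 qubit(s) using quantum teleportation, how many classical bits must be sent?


Quantum teleportation requires 2 classical bits per qubit teleported.
197 qubit(s) -> 2 * 197 = 394 classical bits

394


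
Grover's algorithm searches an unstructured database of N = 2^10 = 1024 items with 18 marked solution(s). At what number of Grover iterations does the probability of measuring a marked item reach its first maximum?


After j Grover iterations the success probability is P(j) = sin^2((2j+1)*theta), where sin(theta) = sqrt(k/N).
N = 2^10 = 1024, k = 18
sin(theta) = sqrt(k/N) = 0.1325825215
theta = arcsin(sqrt(k/N)) = 0.1329740519 rad
P(j) reaches its first maximum when (2j+1)*theta is as close as possible to pi/2, i.e. j = round(pi/(4*theta) - 1/2).
pi/(4*theta) - 1/2 = 5.4064
(For comparison, the common estimate pi/4 * sqrt(N/k) = 5.9238; the exact maximiser is used here.)
Optimal iterations = 5

5


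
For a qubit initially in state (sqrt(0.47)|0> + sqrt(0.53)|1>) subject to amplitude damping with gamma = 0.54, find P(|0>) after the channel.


For amplitude damping with parameter gamma on state sqrt(a)|0> + sqrt(b)|1>:
alpha^2 = 0.47, beta^2 = 0.53
P(|0>) = alpha^2 + gamma * beta^2
= 0.47 + 0.54 * 0.53
= 0.47 + 0.2862
= 0.7562

0.7562


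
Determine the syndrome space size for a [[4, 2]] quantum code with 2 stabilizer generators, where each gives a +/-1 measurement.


Each stabilizer generator gives a binary (+1 or -1) measurement outcome.
With 2 independent generators:
Total syndromes = 2^2
= 4

4


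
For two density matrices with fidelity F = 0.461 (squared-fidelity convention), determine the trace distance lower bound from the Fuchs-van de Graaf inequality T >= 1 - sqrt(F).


Fuchs-van de Graaf (squared-fidelity convention): 1 - sqrt(F) <= T <= sqrt(1 - F).
Lower bound: T >= 1 - sqrt(F)
sqrt(F) = sqrt(0.461) = 0.6790
T >= 1 - 0.6790
T >= 0.3210

0.3210


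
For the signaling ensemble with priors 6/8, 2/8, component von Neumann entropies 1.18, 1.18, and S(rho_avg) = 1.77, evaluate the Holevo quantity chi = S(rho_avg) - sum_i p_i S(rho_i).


chi = S(rho) - sum_i p_i * S(rho_i)
Weighted entropy = 6/8 * 1.18 + 2/8 * 1.18
= 1.1800
chi = 1.77 - 1.1800
= 0.5900

0.5900


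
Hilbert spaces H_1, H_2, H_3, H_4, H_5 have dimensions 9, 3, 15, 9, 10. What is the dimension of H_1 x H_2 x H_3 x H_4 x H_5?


dim(H_1 x H_2 x H_3 x H_4 x H_5) = 9 * 3 * 15 * 9 * 10
= 27 * 15 * 9 * 10
= 405 * 9 * 10
= 3645 * 10
= 36450

36450


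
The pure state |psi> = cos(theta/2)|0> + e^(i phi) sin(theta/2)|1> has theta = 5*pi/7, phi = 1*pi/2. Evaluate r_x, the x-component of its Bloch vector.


theta = 2.2440, phi = 1.5708
r_x = sin(theta)*cos(phi) = 0.7818 * 0.0000
r_x = 0.0000

0.0000


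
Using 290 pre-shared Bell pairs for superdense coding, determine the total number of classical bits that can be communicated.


Superdense coding allows 2 classical bits per shared entangled pair.
290 pair(s) -> 2 * 290 = 580 classical bits

580


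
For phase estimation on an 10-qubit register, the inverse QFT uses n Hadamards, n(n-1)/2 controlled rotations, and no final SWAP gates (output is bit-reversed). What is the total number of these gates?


Hadamard gates: 10
Controlled rotations: n*(n-1)/2 = 10*9/2 = 45
SWAP gates: 0 (omitted)
Total = 10 + 45
= 55

55


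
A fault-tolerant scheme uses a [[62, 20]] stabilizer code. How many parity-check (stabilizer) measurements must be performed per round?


For an [[n,k]] stabilizer code:
Number of stabilizer generators = n - k
= 62 - 20
= 42

42


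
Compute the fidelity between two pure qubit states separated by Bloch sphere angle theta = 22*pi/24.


For states separated by angle theta on Bloch sphere:
F = cos^2(theta/2)
theta = 22*pi/24 = 2.8798
theta/2 = 1.4399
cos(theta/2) = 0.1305
F = 0.0170

0.0170


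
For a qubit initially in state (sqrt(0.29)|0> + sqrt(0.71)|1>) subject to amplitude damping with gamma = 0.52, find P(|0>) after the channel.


For amplitude damping with parameter gamma on state sqrt(a)|0> + sqrt(b)|1>:
alpha^2 = 0.29, beta^2 = 0.71
P(|0>) = alpha^2 + gamma * beta^2
= 0.29 + 0.52 * 0.71
= 0.29 + 0.3692
= 0.6592

0.6592


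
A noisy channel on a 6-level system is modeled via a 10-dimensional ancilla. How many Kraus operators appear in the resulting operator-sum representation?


Tracing out the environment in an orthonormal basis {|i>_E} gives Kraus operators K_i = <i|_E U |0>_E.
Number of Kraus operators = dim(H_env) = d_env
= 10

10


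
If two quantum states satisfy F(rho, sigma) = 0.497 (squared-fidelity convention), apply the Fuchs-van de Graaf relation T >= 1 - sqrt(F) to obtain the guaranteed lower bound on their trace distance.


Fuchs-van de Graaf (squared-fidelity convention): 1 - sqrt(F) <= T <= sqrt(1 - F).
Lower bound: T >= 1 - sqrt(F)
sqrt(F) = sqrt(0.497) = 0.7050
T >= 1 - 0.7050
T >= 0.2950

0.2950


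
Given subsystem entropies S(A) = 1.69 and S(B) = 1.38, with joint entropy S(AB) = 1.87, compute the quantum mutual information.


I(A:B) = S(A) + S(B) - S(AB)
= 1.69 + 1.38 - 1.87
= 1.2000

1.2000


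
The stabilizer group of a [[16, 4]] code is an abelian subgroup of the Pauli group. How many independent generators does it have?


For an [[n,k]] stabilizer code:
Number of stabilizer generators = n - k
= 16 - 4
= 12

12


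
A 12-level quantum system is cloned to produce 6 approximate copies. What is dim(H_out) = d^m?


Output space = H^(tensor 6) where dim(H) = 12
dim = 12^6
= 144 (after 2 factors)
= 1728 (after 3 factors)
= 20736 (after 4 factors)
= 248832 (after 5 factors)
= 2985984 (after 6 factors)
= 2985984

2985984


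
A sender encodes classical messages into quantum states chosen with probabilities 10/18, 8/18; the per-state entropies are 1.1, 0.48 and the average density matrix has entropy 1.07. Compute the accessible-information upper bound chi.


chi = S(rho) - sum_i p_i * S(rho_i)
Weighted entropy = 10/18 * 1.1 + 8/18 * 0.48
= 0.8244
chi = 1.07 - 0.8244
= 0.2456

0.2456


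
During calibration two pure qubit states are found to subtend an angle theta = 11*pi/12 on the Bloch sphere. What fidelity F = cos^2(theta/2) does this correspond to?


For states separated by angle theta on Bloch sphere:
F = cos^2(theta/2)
theta = 11*pi/12 = 2.8798
theta/2 = 1.4399
cos(theta/2) = 0.1305
F = 0.0170

0.0170


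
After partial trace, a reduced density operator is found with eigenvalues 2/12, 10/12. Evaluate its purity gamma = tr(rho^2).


tr(rho^2) = sum of eigenvalues squared
= (2/12)^2 + (10/12)^2
= (4 + 100) / 144
= 104/144
= 0.7222

0.7222


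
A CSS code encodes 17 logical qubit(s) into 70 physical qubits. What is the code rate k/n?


Code rate R = k/n
= 17/70
= 0.2429

0.2429


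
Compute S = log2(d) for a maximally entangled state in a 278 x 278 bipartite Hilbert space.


For a maximally entangled state in d x d:
S = log2(d) = log2(278)
= 8.1189

8.1189


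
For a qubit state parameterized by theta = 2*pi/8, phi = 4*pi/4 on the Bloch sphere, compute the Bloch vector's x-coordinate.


theta = 0.7854, phi = 3.1416
r_x = sin(theta)*cos(phi) = 0.7071 * -1.0000
r_x = -0.7071

-0.7071


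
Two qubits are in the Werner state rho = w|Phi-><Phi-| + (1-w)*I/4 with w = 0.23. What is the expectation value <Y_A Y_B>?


|Phi-> = (|00> - |11>)/sqrt(2)
For the pure Bell state, <Y_A Y_B> = +1 (Bell-state Pauli correlator).
The maximally-mixed part I/4 has tr(I/4 * P tensor P) = 0 for any traceless Pauli P.
So <Y_A Y_B>_rho = w * (+1) + (1 - w) * 0
= 0.23 * (+1)
= 0.2300

0.2300


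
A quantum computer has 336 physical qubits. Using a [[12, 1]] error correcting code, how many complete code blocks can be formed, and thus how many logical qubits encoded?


Each code block uses 12 physical qubits for 1 logical qubit(s).
Number of complete blocks = floor(336 / 12) = 28
Logical qubits = 28 * 1
= 28

28


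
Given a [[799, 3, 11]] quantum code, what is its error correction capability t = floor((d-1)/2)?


Code parameters: [[799, 3, 11]], distance d = 11.
Number of correctable errors = floor((d-1)/2)
= floor((11 - 1)/2)
= floor(10/2)
= 5

5


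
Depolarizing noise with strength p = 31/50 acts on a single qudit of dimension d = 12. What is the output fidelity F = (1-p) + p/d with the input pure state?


F = (1-p) + p/d
= (1 - 0.6200) + 0.6200/12
= 0.3800 + 0.0517
= 0.4317

0.4317


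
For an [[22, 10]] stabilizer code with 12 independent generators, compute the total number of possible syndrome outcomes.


Each stabilizer generator gives a binary (+1 or -1) measurement outcome.
With 12 independent generators:
Total syndromes = 2^12
= 4096

4096


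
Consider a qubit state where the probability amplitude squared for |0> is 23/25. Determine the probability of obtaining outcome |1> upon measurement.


|alpha|^2 = 23/25 = 0.9200
|beta|^2 = 1 - 23/25 = 2/25 = 0.0800
P(|1>) = |beta|^2 = 0.0800

0.0800


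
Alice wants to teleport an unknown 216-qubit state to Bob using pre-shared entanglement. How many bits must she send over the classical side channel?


Quantum teleportation requires 2 classical bits per qubit teleported.
216 qubit(s) -> 2 * 216 = 432 classical bits

432


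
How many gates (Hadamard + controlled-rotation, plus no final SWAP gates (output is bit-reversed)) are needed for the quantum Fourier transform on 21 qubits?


Hadamard gates: 21
Controlled rotations: n*(n-1)/2 = 21*20/2 = 210
SWAP gates: 0 (omitted)
Total = 21 + 210
= 231

231


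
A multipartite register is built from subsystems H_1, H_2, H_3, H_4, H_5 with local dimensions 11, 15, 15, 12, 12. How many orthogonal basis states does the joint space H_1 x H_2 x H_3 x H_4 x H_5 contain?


dim(H_1 x H_2 x H_3 x H_4 x H_5) = 11 * 15 * 15 * 12 * 12
= 165 * 15 * 12 * 12
= 2475 * 12 * 12
= 29700 * 12
= 356400

356400


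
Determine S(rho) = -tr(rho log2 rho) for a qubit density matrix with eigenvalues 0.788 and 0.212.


S = -p*log2(p) - (1-p)*log2(1-p)
p = 0.7880, 1-p = 0.2120
= -0.7880 * log2(0.7880) - 0.2120 * log2(0.2120)
= -(-0.2709) - (-0.4744)
= 0.7453

0.7453


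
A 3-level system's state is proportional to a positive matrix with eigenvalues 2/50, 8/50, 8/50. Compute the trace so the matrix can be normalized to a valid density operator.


tr(M) = sum of eigenvalues
= 2/50 + 8/50 + 8/50
= 18/50
= 0.3600

0.3600


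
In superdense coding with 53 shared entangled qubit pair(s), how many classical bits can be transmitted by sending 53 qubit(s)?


Superdense coding allows 2 classical bits per shared entangled pair.
53 pair(s) -> 2 * 53 = 106 classical bits

106


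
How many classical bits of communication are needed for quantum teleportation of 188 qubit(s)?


Quantum teleportation requires 2 classical bits per qubit teleported.
188 qubit(s) -> 2 * 188 = 376 classical bits

376


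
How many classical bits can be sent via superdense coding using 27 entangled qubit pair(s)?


Superdense coding allows 2 classical bits per shared entangled pair.
27 pair(s) -> 2 * 27 = 54 classical bits

54


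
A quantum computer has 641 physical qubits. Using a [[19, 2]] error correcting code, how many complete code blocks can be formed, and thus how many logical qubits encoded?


Each code block uses 19 physical qubits for 2 logical qubit(s).
Number of complete blocks = floor(641 / 19) = 33
Logical qubits = 33 * 2
= 66

66


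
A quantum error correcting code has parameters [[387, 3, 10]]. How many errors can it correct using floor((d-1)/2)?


Code parameters: [[387, 3, 10]], distance d = 10.
Number of correctable errors = floor((d-1)/2)
= floor((10 - 1)/2)
= floor(9/2)
= 4

4


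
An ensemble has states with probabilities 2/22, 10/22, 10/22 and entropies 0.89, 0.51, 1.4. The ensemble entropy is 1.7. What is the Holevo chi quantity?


chi = S(rho) - sum_i p_i * S(rho_i)
Weighted entropy = 2/22 * 0.89 + 10/22 * 0.51 + 10/22 * 1.4
= 0.9491
chi = 1.7 - 0.9491
= 0.7509

0.7509


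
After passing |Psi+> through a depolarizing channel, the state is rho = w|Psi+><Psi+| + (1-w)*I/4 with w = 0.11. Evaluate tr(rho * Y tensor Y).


|Psi+> = (|01> + |10>)/sqrt(2)
For the pure Bell state, <Y_A Y_B> = +1 (Bell-state Pauli correlator).
The maximally-mixed part I/4 has tr(I/4 * P tensor P) = 0 for any traceless Pauli P.
So <Y_A Y_B>_rho = w * (+1) + (1 - w) * 0
= 0.11 * (+1)
= 0.1100

0.1100


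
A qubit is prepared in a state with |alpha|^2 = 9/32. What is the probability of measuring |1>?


|alpha|^2 = 9/32 = 0.2812
|beta|^2 = 1 - 9/32 = 23/32 = 0.7188
P(|1>) = |beta|^2 = 0.7188

0.7188


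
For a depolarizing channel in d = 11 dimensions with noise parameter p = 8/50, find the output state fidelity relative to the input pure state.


F = (1-p) + p/d
= (1 - 0.1600) + 0.1600/11
= 0.8400 + 0.0145
= 0.8545

0.8545


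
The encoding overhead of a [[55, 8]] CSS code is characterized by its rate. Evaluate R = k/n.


Code rate R = k/n
= 8/55
= 0.1455

0.1455


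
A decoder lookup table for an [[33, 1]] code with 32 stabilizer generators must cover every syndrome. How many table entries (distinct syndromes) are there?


Each stabilizer generator gives a binary (+1 or -1) measurement outcome.
With 32 independent generators:
Total syndromes = 2^32
= 4294967296

4294967296


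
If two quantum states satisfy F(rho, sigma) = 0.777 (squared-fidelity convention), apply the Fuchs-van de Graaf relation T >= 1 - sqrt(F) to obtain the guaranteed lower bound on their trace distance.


Fuchs-van de Graaf (squared-fidelity convention): 1 - sqrt(F) <= T <= sqrt(1 - F).
Lower bound: T >= 1 - sqrt(F)
sqrt(F) = sqrt(0.777) = 0.8815
T >= 1 - 0.8815
T >= 0.1185

0.1185


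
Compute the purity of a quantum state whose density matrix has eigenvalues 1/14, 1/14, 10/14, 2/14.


tr(rho^2) = sum of eigenvalues squared
= (1/14)^2 + (1/14)^2 + (10/14)^2 + (2/14)^2
= (1 + 1 + 100 + 4) / 196
= 106/196
= 0.5408

0.5408


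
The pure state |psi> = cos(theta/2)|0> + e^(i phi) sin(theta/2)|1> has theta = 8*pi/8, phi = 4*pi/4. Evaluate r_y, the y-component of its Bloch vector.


theta = 3.1416, phi = 3.1416
r_y = sin(theta)*sin(phi) = 0.0000 * 0.0000
r_y = 0.0000

0.0000


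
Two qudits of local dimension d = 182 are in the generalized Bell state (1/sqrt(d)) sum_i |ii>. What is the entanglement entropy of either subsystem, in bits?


For a maximally entangled state in d x d:
S = log2(d) = log2(182)
= 7.5078

7.5078


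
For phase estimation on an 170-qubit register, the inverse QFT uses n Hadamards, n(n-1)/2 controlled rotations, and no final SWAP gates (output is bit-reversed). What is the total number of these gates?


Hadamard gates: 170
Controlled rotations: n*(n-1)/2 = 170*169/2 = 14365
SWAP gates: 0 (omitted)
Total = 170 + 14365
= 14535

14535


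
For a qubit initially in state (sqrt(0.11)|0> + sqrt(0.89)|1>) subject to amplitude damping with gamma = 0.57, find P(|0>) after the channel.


For amplitude damping with parameter gamma on state sqrt(a)|0> + sqrt(b)|1>:
alpha^2 = 0.11, beta^2 = 0.89
P(|0>) = alpha^2 + gamma * beta^2
= 0.11 + 0.57 * 0.89
= 0.11 + 0.5073
= 0.6173

0.6173


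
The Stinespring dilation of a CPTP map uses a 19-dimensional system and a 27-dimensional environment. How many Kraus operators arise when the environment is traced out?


Tracing out the environment in an orthonormal basis {|i>_E} gives Kraus operators K_i = <i|_E U |0>_E.
Number of Kraus operators = dim(H_env) = d_env
= 27

27


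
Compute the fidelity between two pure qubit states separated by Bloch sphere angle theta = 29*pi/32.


For states separated by angle theta on Bloch sphere:
F = cos^2(theta/2)
theta = 29*pi/32 = 2.8471
theta/2 = 1.4235
cos(theta/2) = 0.1467
F = 0.0215

0.0215


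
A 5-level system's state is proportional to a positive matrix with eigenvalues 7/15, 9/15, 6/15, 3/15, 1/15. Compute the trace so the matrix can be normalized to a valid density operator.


tr(M) = sum of eigenvalues
= 7/15 + 9/15 + 6/15 + 3/15 + 1/15
= 26/15
= 1.7333

1.7333


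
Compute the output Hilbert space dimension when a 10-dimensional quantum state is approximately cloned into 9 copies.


Output space = H^(tensor 9) where dim(H) = 10
dim = 10^9
= 100 (after 2 factors)
= 1000 (after 3 factors)
= 10000 (after 4 factors)
= 100000 (after 5 factors)
= 1000000 (after 6 factors)
= 10000000 (after 7 factors)
= 100000000 (after 8 factors)
= 1000000000 (after 9 factors)
= 1000000000

1000000000


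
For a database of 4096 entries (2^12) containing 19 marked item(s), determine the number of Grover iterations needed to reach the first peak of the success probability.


After j Grover iterations the success probability is P(j) = sin^2((2j+1)*theta), where sin(theta) = sqrt(k/N).
N = 2^12 = 4096, k = 19
sin(theta) = sqrt(k/N) = 0.06810779599
theta = arcsin(sqrt(k/N)) = 0.06816056116 rad
P(j) reaches its first maximum when (2j+1)*theta is as close as possible to pi/2, i.e. j = round(pi/(4*theta) - 1/2).
pi/(4*theta) - 1/2 = 11.0228
(For comparison, the common estimate pi/4 * sqrt(N/k) = 11.5317; the exact maximiser is used here.)
Optimal iterations = 11

11


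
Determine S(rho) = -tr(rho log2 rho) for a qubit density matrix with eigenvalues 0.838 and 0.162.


S = -p*log2(p) - (1-p)*log2(1-p)
p = 0.8380, 1-p = 0.1620
= -0.8380 * log2(0.8380) - 0.1620 * log2(0.1620)
= -(-0.2137) - (-0.4254)
= 0.6391

0.6391


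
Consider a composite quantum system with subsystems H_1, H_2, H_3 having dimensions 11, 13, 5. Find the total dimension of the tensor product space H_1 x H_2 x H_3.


dim(H_1 x H_2 x H_3) = 11 * 13 * 5
= 143 * 5
= 715

715


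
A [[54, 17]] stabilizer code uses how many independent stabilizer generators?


For an [[n,k]] stabilizer code:
Number of stabilizer generators = n - k
= 54 - 17
= 37

37


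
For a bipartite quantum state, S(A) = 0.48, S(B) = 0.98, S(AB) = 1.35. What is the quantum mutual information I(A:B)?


I(A:B) = S(A) + S(B) - S(AB)
= 0.48 + 0.98 - 1.35
= 0.1100

0.1100


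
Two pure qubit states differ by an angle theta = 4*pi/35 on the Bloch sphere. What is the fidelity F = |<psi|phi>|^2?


For states separated by angle theta on Bloch sphere:
F = cos^2(theta/2)
theta = 4*pi/35 = 0.3590
theta/2 = 0.1795
cos(theta/2) = 0.9839
F = 0.9681

0.9681


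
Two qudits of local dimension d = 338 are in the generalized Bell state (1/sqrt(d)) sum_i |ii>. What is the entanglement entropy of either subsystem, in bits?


For a maximally entangled state in d x d:
S = log2(d) = log2(338)
= 8.4009

8.4009


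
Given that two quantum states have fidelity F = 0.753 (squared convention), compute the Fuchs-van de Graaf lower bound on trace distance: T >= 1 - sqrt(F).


Fuchs-van de Graaf (squared-fidelity convention): 1 - sqrt(F) <= T <= sqrt(1 - F).
Lower bound: T >= 1 - sqrt(F)
sqrt(F) = sqrt(0.753) = 0.8678
T >= 1 - 0.8678
T >= 0.1322

0.1322


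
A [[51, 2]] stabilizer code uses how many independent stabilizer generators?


For an [[n,k]] stabilizer code:
Number of stabilizer generators = n - k
= 51 - 2
= 49

49


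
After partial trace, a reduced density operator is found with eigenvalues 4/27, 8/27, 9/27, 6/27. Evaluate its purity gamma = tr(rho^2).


tr(rho^2) = sum of eigenvalues squared
= (4/27)^2 + (8/27)^2 + (9/27)^2 + (6/27)^2
= (16 + 64 + 81 + 36) / 729
= 197/729
= 0.2702

0.2702


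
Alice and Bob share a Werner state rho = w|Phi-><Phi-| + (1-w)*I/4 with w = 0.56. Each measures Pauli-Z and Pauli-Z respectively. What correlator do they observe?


|Phi-> = (|00> - |11>)/sqrt(2)
For the pure Bell state, <Z_A Z_B> = +1 (Bell-state Pauli correlator).
The maximally-mixed part I/4 has tr(I/4 * P tensor P) = 0 for any traceless Pauli P.
So <Z_A Z_B>_rho = w * (+1) + (1 - w) * 0
= 0.56 * (+1)
= 0.5600

0.5600


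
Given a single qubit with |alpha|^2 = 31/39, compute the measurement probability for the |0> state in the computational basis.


|alpha|^2 = 31/39 = 0.7949
|beta|^2 = 1 - 31/39 = 8/39 = 0.2051
P(|0>) = |alpha|^2 = 0.7949

0.7949


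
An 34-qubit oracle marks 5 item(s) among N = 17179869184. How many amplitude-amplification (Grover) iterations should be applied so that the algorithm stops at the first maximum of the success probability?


After j Grover iterations the success probability is P(j) = sin^2((2j+1)*theta), where sin(theta) = sqrt(k/N).
N = 2^34 = 17179869184, k = 5
sin(theta) = sqrt(k/N) = 1.70598448e-05
theta = arcsin(sqrt(k/N)) = 1.70598448e-05 rad
P(j) reaches its first maximum when (2j+1)*theta is as close as possible to pi/2, i.e. j = round(pi/(4*theta) - 1/2).
pi/(4*theta) - 1/2 = 46037.3258
(For comparison, the common estimate pi/4 * sqrt(N/k) = 46037.8258; the exact maximiser is used here.)
Optimal iterations = 46037

46037


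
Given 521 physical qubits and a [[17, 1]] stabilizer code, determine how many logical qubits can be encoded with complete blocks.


Each code block uses 17 physical qubits for 1 logical qubit(s).
Number of complete blocks = floor(521 / 17) = 30
Logical qubits = 30 * 1
= 30

30


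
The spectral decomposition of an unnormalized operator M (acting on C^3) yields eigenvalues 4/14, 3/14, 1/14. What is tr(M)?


tr(M) = sum of eigenvalues
= 4/14 + 3/14 + 1/14
= 8/14
= 0.5714

0.5714


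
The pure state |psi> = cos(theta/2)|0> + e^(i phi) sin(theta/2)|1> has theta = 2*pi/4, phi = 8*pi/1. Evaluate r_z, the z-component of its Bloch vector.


theta = 1.5708, phi = 25.1327
r_z = cos(theta) = 0.0000

0.0000


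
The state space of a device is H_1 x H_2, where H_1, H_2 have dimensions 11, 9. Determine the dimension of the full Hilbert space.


dim(H_1 x H_2) = 11 * 9
= 99

99


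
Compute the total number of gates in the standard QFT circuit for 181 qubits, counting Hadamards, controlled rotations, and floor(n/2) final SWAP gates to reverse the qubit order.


Hadamard gates: 181
Controlled rotations: n*(n-1)/2 = 181*180/2 = 16290
SWAP gates: floor(n/2) = floor(181/2) = 90
Total = 181 + 16290 + 90
= 16561

16561


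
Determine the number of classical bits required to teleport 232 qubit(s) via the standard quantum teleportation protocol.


Quantum teleportation requires 2 classical bits per qubit teleported.
232 qubit(s) -> 2 * 232 = 464 classical bits

464


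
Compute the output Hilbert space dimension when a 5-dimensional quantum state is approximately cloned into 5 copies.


Output space = H^(tensor 5) where dim(H) = 5
dim = 5^5
= 25 (after 2 factors)
= 125 (after 3 factors)
= 625 (after 4 factors)
= 3125 (after 5 factors)
= 3125

3125


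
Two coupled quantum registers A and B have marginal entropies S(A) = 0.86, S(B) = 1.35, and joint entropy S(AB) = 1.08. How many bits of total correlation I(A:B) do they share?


I(A:B) = S(A) + S(B) - S(AB)
= 0.86 + 1.35 - 1.08
= 1.1300

1.1300


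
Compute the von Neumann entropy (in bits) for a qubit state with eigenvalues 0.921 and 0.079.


S = -p*log2(p) - (1-p)*log2(1-p)
p = 0.9210, 1-p = 0.0790
= -0.9210 * log2(0.9210) - 0.0790 * log2(0.0790)
= -(-0.1093) - (-0.2893)
= 0.3986

0.3986


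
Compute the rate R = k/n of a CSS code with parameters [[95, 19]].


Code rate R = k/n
= 19/95
= 0.2000

0.2000


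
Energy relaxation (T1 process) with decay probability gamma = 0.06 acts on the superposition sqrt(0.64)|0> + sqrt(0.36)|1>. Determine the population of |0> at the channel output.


For amplitude damping with parameter gamma on state sqrt(a)|0> + sqrt(b)|1>:
alpha^2 = 0.64, beta^2 = 0.36
P(|0>) = alpha^2 + gamma * beta^2
= 0.64 + 0.06 * 0.36
= 0.64 + 0.0216
= 0.6616

0.6616


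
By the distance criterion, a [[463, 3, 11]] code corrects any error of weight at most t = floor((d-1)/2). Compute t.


Code parameters: [[463, 3, 11]], distance d = 11.
Number of correctable errors = floor((d-1)/2)
= floor((11 - 1)/2)
= floor(10/2)
= 5

5


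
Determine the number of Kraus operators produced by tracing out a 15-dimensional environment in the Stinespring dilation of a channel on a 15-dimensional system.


Tracing out the environment in an orthonormal basis {|i>_E} gives Kraus operators K_i = <i|_E U |0>_E.
Number of Kraus operators = dim(H_env) = d_env
= 15

15


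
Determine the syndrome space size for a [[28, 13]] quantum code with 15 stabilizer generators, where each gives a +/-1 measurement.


Each stabilizer generator gives a binary (+1 or -1) measurement outcome.
With 15 independent generators:
Total syndromes = 2^15
= 32768

32768


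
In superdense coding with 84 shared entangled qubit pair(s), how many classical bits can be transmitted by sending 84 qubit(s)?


Superdense coding allows 2 classical bits per shared entangled pair.
84 pair(s) -> 2 * 84 = 168 classical bits

168


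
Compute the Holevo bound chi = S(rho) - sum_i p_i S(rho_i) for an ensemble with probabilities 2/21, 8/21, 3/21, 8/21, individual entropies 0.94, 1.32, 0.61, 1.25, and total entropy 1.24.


chi = S(rho) - sum_i p_i * S(rho_i)
Weighted entropy = 2/21 * 0.94 + 8/21 * 1.32 + 3/21 * 0.61 + 8/21 * 1.25
= 1.1557
chi = 1.24 - 1.1557
= 0.0843

0.0843


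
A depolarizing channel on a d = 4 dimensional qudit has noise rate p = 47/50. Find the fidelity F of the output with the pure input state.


F = (1-p) + p/d
= (1 - 0.9400) + 0.9400/4
= 0.0600 + 0.2350
= 0.2950

0.2950


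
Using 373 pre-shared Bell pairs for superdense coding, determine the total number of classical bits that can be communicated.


Superdense coding allows 2 classical bits per shared entangled pair.
373 pair(s) -> 2 * 373 = 746 classical bits

746


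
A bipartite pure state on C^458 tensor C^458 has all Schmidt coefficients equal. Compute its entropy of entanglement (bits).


For a maximally entangled state in d x d:
S = log2(d) = log2(458)
= 8.8392

8.8392


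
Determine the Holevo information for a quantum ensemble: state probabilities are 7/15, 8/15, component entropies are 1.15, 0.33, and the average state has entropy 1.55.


chi = S(rho) - sum_i p_i * S(rho_i)
Weighted entropy = 7/15 * 1.15 + 8/15 * 0.33
= 0.7127
chi = 1.55 - 0.7127
= 0.8373

0.8373


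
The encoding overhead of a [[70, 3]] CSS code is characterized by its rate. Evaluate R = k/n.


Code rate R = k/n
= 3/70
= 0.0429

0.0429


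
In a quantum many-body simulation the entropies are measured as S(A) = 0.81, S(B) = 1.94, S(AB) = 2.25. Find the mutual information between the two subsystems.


I(A:B) = S(A) + S(B) - S(AB)
= 0.81 + 1.94 - 2.25
= 0.5000

0.5000


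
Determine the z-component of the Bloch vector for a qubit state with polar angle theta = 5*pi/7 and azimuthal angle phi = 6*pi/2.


theta = 2.2440, phi = 9.4248
r_z = cos(theta) = -0.6235

-0.6235


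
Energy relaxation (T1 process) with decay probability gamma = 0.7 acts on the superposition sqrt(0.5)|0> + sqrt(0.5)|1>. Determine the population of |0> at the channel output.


For amplitude damping with parameter gamma on state sqrt(a)|0> + sqrt(b)|1>:
alpha^2 = 0.5, beta^2 = 0.5
P(|0>) = alpha^2 + gamma * beta^2
= 0.5 + 0.7 * 0.5
= 0.5 + 0.3500
= 0.8500

0.8500


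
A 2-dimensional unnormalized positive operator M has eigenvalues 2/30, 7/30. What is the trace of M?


tr(M) = sum of eigenvalues
= 2/30 + 7/30
= 9/30
= 0.3000

0.3000


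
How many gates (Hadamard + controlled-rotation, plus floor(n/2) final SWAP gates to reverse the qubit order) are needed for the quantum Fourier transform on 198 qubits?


Hadamard gates: 198
Controlled rotations: n*(n-1)/2 = 198*197/2 = 19503
SWAP gates: floor(n/2) = floor(198/2) = 99
Total = 198 + 19503 + 99
= 19800

19800


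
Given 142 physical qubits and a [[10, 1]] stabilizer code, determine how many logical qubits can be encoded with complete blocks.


Each code block uses 10 physical qubits for 1 logical qubit(s).
Number of complete blocks = floor(142 / 10) = 14
Logical qubits = 14 * 1
= 14

14


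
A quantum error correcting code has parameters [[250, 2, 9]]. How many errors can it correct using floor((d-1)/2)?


Code parameters: [[250, 2, 9]], distance d = 9.
Number of correctable errors = floor((d-1)/2)
= floor((9 - 1)/2)
= floor(8/2)
= 4

4


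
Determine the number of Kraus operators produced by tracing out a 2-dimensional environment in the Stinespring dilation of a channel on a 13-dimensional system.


Tracing out the environment in an orthonormal basis {|i>_E} gives Kraus operators K_i = <i|_E U |0>_E.
Number of Kraus operators = dim(H_env) = d_env
= 2

2


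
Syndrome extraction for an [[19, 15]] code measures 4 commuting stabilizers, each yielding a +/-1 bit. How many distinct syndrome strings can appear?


Each stabilizer generator gives a binary (+1 or -1) measurement outcome.
With 4 independent generators:
Total syndromes = 2^4
= 16

16


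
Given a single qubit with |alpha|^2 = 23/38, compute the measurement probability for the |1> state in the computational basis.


|alpha|^2 = 23/38 = 0.6053
|beta|^2 = 1 - 23/38 = 15/38 = 0.3947
P(|1>) = |beta|^2 = 0.3947

0.3947


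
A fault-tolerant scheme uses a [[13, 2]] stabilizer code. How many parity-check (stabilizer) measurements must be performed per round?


For an [[n,k]] stabilizer code:
Number of stabilizer generators = n - k
= 13 - 2
= 11

11


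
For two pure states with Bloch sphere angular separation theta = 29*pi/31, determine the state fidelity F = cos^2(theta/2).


For states separated by angle theta on Bloch sphere:
F = cos^2(theta/2)
theta = 29*pi/31 = 2.9389
theta/2 = 1.4695
cos(theta/2) = 0.1012
F = 0.0102

0.0102


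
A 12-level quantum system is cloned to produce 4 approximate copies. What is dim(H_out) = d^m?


Output space = H^(tensor 4) where dim(H) = 12
dim = 12^4
= 144 (after 2 factors)
= 1728 (after 3 factors)
= 20736 (after 4 factors)
= 20736

20736


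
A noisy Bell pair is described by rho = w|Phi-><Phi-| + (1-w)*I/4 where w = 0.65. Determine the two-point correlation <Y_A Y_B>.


|Phi-> = (|00> - |11>)/sqrt(2)
For the pure Bell state, <Y_A Y_B> = +1 (Bell-state Pauli correlator).
The maximally-mixed part I/4 has tr(I/4 * P tensor P) = 0 for any traceless Pauli P.
So <Y_A Y_B>_rho = w * (+1) + (1 - w) * 0
= 0.65 * (+1)
= 0.6500

0.6500


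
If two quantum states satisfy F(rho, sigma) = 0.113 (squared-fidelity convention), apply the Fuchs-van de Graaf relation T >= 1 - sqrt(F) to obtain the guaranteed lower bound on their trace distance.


Fuchs-van de Graaf (squared-fidelity convention): 1 - sqrt(F) <= T <= sqrt(1 - F).
Lower bound: T >= 1 - sqrt(F)
sqrt(F) = sqrt(0.113) = 0.3362
T >= 1 - 0.3362
T >= 0.6638

0.6638


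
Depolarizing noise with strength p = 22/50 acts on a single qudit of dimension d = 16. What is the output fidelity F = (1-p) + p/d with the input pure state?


F = (1-p) + p/d
= (1 - 0.4400) + 0.4400/16
= 0.5600 + 0.0275
= 0.5875

0.5875


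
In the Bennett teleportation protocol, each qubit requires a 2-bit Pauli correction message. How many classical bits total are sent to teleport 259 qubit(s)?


Quantum teleportation requires 2 classical bits per qubit teleported.
259 qubit(s) -> 2 * 259 = 518 classical bits

518


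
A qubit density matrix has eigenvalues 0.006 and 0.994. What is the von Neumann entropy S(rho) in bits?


S = -p*log2(p) - (1-p)*log2(1-p)
p = 0.0060, 1-p = 0.9940
= -0.0060 * log2(0.0060) - 0.9940 * log2(0.9940)
= -(-0.0443) - (-0.0086)
= 0.0529

0.0529


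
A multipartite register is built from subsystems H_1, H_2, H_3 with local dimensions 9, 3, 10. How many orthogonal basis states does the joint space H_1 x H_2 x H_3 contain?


dim(H_1 x H_2 x H_3) = 9 * 3 * 10
= 27 * 10
= 270

270


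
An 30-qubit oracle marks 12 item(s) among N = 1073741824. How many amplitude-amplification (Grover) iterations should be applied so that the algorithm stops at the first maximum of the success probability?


After j Grover iterations the success probability is P(j) = sin^2((2j+1)*theta), where sin(theta) = sqrt(k/N).
N = 2^30 = 1073741824, k = 12
sin(theta) = sqrt(k/N) = 0.0001057159917
theta = arcsin(sqrt(k/N)) = 0.0001057159919 rad
P(j) reaches its first maximum when (2j+1)*theta is as close as possible to pi/2, i.e. j = round(pi/(4*theta) - 1/2).
pi/(4*theta) - 1/2 = 7428.8222
(For comparison, the common estimate pi/4 * sqrt(N/k) = 7429.3222; the exact maximiser is used here.)
Optimal iterations = 7429

7429


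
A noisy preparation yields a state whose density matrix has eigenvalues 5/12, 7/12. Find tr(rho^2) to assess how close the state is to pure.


tr(rho^2) = sum of eigenvalues squared
= (5/12)^2 + (7/12)^2
= (25 + 49) / 144
= 74/144
= 0.5139

0.5139


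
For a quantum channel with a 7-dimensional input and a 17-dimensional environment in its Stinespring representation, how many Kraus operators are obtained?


Tracing out the environment in an orthonormal basis {|i>_E} gives Kraus operators K_i = <i|_E U |0>_E.
Number of Kraus operators = dim(H_env) = d_env
= 17

17


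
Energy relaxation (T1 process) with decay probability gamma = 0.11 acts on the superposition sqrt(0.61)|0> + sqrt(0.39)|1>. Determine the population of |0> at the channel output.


For amplitude damping with parameter gamma on state sqrt(a)|0> + sqrt(b)|1>:
alpha^2 = 0.61, beta^2 = 0.39
P(|0>) = alpha^2 + gamma * beta^2
= 0.61 + 0.11 * 0.39
= 0.61 + 0.0429
= 0.6529

0.6529


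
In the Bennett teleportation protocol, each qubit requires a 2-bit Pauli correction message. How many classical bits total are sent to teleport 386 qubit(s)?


Quantum teleportation requires 2 classical bits per qubit teleported.
386 qubit(s) -> 2 * 386 = 772 classical bits

772


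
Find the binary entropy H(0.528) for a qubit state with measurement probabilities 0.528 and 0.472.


S = -p*log2(p) - (1-p)*log2(1-p)
p = 0.5280, 1-p = 0.4720
= -0.5280 * log2(0.5280) - 0.4720 * log2(0.4720)
= -(-0.4865) - (-0.5112)
= 0.9977

0.9977


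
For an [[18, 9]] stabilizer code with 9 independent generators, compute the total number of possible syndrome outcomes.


Each stabilizer generator gives a binary (+1 or -1) measurement outcome.
With 9 independent generators:
Total syndromes = 2^9
= 512

512


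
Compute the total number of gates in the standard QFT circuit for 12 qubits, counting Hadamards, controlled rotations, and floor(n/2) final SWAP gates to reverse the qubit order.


Hadamard gates: 12
Controlled rotations: n*(n-1)/2 = 12*11/2 = 66
SWAP gates: floor(n/2) = floor(12/2) = 6
Total = 12 + 66 + 6
= 84

84


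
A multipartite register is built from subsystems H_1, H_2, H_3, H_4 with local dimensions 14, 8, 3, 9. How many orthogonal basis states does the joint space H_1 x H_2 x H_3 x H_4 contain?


dim(H_1 x H_2 x H_3 x H_4) = 14 * 8 * 3 * 9
= 112 * 3 * 9
= 336 * 9
= 3024

3024


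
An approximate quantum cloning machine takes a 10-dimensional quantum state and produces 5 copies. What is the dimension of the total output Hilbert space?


Output space = H^(tensor 5) where dim(H) = 10
dim = 10^5
= 100 (after 2 factors)
= 1000 (after 3 factors)
= 10000 (after 4 factors)
= 100000 (after 5 factors)
= 100000

100000


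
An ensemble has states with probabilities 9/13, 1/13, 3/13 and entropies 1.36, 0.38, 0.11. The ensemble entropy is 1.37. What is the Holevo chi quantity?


chi = S(rho) - sum_i p_i * S(rho_i)
Weighted entropy = 9/13 * 1.36 + 1/13 * 0.38 + 3/13 * 0.11
= 0.9962
chi = 1.37 - 0.9962
= 0.3738

0.3738


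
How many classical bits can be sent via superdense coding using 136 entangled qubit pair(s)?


Superdense coding allows 2 classical bits per shared entangled pair.
136 pair(s) -> 2 * 136 = 272 classical bits

272


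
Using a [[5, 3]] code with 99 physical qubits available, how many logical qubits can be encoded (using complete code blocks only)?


Each code block uses 5 physical qubits for 3 logical qubit(s).
Number of complete blocks = floor(99 / 5) = 19
Logical qubits = 19 * 3
= 57

57


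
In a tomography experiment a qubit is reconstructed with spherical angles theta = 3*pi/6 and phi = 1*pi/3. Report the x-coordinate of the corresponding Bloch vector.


theta = 1.5708, phi = 1.0472
r_x = sin(theta)*cos(phi) = 1.0000 * 0.5000
r_x = 0.5000

0.5000
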